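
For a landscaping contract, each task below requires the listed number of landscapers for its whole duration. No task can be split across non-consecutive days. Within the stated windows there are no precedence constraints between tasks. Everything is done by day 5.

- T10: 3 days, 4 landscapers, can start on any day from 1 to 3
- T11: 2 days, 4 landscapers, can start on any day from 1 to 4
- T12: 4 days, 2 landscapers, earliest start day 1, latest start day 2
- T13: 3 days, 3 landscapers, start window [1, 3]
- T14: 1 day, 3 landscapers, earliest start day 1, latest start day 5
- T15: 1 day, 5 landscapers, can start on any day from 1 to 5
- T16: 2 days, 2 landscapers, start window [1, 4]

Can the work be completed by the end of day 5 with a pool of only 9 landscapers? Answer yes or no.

no

Total landscaper-days = 49; over 5 days the average is 49/5 > 9, so some day must exceed 9.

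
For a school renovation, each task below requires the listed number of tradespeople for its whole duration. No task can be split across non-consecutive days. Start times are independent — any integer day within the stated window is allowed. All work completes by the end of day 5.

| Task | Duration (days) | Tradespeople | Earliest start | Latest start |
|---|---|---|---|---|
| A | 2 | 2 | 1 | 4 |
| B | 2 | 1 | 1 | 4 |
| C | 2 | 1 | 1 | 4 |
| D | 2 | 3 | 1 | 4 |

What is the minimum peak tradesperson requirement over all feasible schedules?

Early-start (A@1, B@1, C@1, D@1) gives peak 7: d1:7  d2:7  d3:0  d4:0  d5:0.
Shift D→3.
Schedule A@1, B@1, C@1, D@3: d1:4  d2:4  d3:3  d4:3  d5:0 — peak 4.

4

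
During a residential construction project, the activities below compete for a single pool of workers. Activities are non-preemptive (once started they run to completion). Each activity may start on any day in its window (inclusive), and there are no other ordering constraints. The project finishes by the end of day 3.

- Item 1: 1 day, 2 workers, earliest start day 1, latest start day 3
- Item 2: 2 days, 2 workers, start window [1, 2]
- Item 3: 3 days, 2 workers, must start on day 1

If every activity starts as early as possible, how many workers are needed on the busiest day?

6

Early-start schedule: Item 1@1, Item 2@1, Item 3@1.
Load per day: day 1: 6, day 2: 4, day 3: 2.
Peak is 6.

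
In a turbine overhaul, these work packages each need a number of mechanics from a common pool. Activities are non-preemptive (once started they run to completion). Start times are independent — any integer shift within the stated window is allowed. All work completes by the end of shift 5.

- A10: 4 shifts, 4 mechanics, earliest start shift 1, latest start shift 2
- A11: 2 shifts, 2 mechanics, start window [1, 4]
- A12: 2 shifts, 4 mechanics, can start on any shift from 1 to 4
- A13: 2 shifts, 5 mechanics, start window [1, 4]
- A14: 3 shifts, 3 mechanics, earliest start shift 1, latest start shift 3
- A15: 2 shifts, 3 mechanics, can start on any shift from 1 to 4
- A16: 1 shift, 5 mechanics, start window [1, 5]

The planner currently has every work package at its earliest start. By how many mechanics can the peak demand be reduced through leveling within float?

13

Early-start peak: s1:26  s2:21  s3:7  s4:4  s5:0 ⇒ 26.
Leveled (A10@1, A11@1, A12@1, A13@3, A14@1, A15@4, A16@5): s1:13  s2:13  s3:12  s4:12  s5:8 ⇒ 13.
Reduction 26 − 13 = 13.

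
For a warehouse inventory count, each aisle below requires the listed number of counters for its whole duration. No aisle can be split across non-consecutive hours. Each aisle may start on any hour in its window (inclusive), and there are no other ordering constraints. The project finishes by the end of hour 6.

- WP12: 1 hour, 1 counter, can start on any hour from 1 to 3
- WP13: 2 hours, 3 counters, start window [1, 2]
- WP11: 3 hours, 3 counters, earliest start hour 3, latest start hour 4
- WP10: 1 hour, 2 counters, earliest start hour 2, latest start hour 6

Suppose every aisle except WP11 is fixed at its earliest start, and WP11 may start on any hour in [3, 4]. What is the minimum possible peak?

5

WP11@3: h1:4  h2:5  h3:3  h4:3  h5:3  h6:0 → peak 5
WP11@4: h1:4  h2:5  h3:0  h4:3  h5:3  h6:3 → peak 5
Best is WP11@3, peak 5.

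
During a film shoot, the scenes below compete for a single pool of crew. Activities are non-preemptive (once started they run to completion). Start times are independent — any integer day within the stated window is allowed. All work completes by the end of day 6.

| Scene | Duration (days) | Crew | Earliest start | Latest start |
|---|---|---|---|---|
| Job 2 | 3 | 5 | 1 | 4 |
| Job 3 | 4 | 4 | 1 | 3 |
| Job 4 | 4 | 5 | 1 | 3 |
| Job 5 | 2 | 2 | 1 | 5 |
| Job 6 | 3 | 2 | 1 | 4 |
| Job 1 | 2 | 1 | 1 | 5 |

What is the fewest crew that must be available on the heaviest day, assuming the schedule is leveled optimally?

14

Early-start (Job 2@1, Job 3@1, Job 4@1, Job 5@1, Job 6@1, Job 1@1) gives peak 19: d1:19  d2:19  d3:16  d4:9  d5:0  d6:0.
Shift Job 5→4, Job 6→4, Job 1→4.
Schedule Job 2@1, Job 3@1, Job 4@1, Job 5@4, Job 6@4, Job 1@4: d1:14  d2:14  d3:14  d4:14  d5:5  d6:2 — peak 14.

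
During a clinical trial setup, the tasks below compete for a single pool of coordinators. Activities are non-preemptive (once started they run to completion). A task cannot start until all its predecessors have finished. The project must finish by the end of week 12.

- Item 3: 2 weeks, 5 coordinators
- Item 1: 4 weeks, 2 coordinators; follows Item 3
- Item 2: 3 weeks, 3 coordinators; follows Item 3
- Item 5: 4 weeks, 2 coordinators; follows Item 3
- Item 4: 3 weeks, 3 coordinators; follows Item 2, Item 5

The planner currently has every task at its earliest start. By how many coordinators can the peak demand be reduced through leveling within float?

2

Early-start peak: w1:5  w2:5  w3:7  w4:7  w5:7  w6:4  w7:3  w8:3  w9:3  w10:0  w11:0  w12:0 ⇒ 7.
Leveled (Item 3@1, Item 1@3, Item 2@3, Item 5@6, Item 4@10): w1:5  w2:5  w3:5  w4:5  w5:5  w6:4  w7:2  w8:2  w9:2  w10:3  w11:3  w12:3 ⇒ 5.
Reduction 7 − 5 = 2.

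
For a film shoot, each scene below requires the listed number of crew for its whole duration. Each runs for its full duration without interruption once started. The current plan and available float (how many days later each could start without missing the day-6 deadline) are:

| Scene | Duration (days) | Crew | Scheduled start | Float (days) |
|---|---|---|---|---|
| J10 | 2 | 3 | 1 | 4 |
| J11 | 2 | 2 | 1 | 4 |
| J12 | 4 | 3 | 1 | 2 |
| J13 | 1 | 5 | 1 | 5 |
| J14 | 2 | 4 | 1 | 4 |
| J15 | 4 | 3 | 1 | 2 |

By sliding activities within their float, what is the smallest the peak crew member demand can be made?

9

Early-start (J10@1, J11@1, J12@1, J13@1, J14@1, J15@1) gives peak 20: d1:20  d2:15  d3:6  d4:6  d5:0  d6:0.
Shift J11→3, J13→5, J14→5.
Schedule J10@1, J11@3, J12@1, J13@5, J14@5, J15@1: d1:9  d2:9  d3:8  d4:8  d5:9  d6:4 — peak 9.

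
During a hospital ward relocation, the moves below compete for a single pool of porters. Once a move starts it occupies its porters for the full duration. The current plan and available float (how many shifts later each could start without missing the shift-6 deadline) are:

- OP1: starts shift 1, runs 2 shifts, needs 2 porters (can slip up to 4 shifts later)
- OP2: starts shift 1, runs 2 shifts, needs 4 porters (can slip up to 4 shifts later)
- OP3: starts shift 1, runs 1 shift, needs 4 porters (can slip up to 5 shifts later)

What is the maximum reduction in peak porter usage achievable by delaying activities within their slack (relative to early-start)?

Early-start peak: s1:10  s2:6  s3:0  s4:0  s5:0  s6:0 ⇒ 10.
Leveled (OP1@1, OP2@3, OP3@5): s1:2  s2:2  s3:4  s4:4  s5:4  s6:0 ⇒ 4.
Reduction 10 − 4 = 6.

6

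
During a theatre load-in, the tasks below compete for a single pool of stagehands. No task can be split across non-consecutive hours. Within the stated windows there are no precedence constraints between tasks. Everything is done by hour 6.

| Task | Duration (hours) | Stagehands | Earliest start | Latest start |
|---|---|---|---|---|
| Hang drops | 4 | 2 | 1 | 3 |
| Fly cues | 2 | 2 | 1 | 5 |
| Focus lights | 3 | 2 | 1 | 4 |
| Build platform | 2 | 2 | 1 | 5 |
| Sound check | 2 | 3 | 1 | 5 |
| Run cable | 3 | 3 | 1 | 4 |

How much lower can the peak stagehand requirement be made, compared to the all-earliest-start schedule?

Early-start peak: h1:14  h2:14  h3:7  h4:2  h5:0  h6:0 ⇒ 14.
Leveled (Hang drops@1, Fly cues@1, Focus lights@1, Build platform@3, Sound check@5, Run cable@4): h1:6  h2:6  h3:6  h4:7  h5:6  h6:6 ⇒ 7.
Reduction 14 − 7 = 7.

7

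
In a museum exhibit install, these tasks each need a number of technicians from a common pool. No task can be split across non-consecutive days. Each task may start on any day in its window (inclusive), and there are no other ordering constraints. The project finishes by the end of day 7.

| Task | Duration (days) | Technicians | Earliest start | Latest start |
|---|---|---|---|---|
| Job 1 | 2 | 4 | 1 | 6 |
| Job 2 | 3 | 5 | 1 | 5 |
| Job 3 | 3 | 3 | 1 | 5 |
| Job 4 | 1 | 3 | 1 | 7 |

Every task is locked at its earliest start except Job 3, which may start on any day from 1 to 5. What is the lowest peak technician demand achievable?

Job 3@1: d1:15  d2:12  d3:8  d4:0  d5:0  d6:0  d7:0 → peak 15
Job 3@2: d1:12  d2:12  d3:8  d4:3  d5:0  d6:0  d7:0 → peak 12
Job 3@3: d1:12  d2:9  d3:8  d4:3  d5:3  d6:0  d7:0 → peak 12
Job 3@4: d1:12  d2:9  d3:5  d4:3  d5:3  d6:3  d7:0 → peak 12
Job 3@5: d1:12  d2:9  d3:5  d4:0  d5:3  d6:3  d7:3 → peak 12
Best is Job 3@2, peak 12.

12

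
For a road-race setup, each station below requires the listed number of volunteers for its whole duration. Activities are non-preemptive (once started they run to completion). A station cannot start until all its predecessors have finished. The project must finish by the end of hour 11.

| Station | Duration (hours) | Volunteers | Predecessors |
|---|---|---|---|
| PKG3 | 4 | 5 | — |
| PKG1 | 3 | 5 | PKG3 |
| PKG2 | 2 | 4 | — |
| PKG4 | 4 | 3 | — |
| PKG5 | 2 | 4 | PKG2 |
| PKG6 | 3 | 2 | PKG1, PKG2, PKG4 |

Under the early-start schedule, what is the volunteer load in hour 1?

12

At early start, hour 1 has: PKG3, PKG2, PKG4.
Demand: 5 + 4 + 3 = 12.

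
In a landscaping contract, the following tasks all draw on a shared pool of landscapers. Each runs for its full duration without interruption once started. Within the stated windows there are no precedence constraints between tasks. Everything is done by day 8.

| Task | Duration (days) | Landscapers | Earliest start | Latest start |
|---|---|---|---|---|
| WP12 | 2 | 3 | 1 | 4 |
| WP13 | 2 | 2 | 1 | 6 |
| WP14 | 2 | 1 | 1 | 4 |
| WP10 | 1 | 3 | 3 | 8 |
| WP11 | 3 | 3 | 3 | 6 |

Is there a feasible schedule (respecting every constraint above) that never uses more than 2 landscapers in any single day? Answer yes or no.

Total landscaper-days = 24; over 8 days the average is 24/8 > 2, so some day must exceed 2.

no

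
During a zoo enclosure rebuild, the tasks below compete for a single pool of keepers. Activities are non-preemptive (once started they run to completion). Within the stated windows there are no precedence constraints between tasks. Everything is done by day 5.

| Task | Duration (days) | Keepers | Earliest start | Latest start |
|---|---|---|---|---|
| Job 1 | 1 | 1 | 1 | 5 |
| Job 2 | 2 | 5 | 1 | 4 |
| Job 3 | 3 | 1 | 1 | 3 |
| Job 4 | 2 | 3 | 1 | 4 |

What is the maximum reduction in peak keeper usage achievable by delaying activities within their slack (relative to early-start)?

Early-start peak: d1:10  d2:9  d3:1  d4:0  d5:0 ⇒ 10.
Leveled (Job 1@1, Job 2@4, Job 3@1, Job 4@1): d1:5  d2:4  d3:1  d4:5  d5:5 ⇒ 5.
Reduction 10 − 5 = 5.

5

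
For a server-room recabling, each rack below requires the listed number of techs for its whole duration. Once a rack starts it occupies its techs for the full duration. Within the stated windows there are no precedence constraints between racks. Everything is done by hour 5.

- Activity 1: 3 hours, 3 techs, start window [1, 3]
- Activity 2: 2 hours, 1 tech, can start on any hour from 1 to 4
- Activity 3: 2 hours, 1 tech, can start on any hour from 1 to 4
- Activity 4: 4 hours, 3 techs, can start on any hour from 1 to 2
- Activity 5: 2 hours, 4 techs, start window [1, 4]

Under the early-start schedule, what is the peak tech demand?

Early-start schedule: Activity 1@1, Activity 2@1, Activity 3@1, Activity 4@1, Activity 5@1.
Load per hour: hour 1: 12, hour 2: 12, hour 3: 6, hour 4: 3, hour 5: 0.
Peak is 12.

12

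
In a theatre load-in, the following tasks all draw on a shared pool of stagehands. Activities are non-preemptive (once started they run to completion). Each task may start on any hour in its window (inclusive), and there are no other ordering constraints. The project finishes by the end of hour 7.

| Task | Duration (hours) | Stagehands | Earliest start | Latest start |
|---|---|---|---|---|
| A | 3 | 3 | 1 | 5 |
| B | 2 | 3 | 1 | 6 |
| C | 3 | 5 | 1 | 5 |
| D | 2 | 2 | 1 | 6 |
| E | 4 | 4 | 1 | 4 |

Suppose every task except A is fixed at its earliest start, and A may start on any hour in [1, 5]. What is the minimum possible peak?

14

A@1: h1:17  h2:17  h3:12  h4:4  h5:0  h6:0  h7:0 → peak 17
A@2: h1:14  h2:17  h3:12  h4:7  h5:0  h6:0  h7:0 → peak 17
A@3: h1:14  h2:14  h3:12  h4:7  h5:3  h6:0  h7:0 → peak 14
A@4: h1:14  h2:14  h3:9  h4:7  h5:3  h6:3  h7:0 → peak 14
A@5: h1:14  h2:14  h3:9  h4:4  h5:3  h6:3  h7:3 → peak 14
Best is A@3, peak 14.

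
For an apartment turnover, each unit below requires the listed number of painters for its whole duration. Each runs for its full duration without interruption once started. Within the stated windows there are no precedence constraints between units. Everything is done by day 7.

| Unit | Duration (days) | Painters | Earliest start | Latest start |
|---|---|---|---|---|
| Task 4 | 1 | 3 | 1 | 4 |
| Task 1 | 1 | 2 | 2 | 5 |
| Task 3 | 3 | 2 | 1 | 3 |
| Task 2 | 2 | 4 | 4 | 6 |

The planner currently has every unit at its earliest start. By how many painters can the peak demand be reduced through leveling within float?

1

Early-start peak: d1:5  d2:4  d3:2  d4:4  d5:4  d6:0  d7:0 ⇒ 5.
Leveled (Task 4@1, Task 1@2, Task 3@2, Task 2@5): d1:3  d2:4  d3:2  d4:2  d5:4  d6:4  d7:0 ⇒ 4.
Reduction 5 − 4 = 1.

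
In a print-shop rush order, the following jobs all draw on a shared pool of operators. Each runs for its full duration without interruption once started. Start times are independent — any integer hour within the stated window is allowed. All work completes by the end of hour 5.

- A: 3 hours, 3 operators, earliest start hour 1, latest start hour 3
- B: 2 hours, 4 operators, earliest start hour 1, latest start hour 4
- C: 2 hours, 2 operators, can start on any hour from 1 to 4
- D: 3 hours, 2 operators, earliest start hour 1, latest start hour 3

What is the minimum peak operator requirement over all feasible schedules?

6

Early-start (A@1, B@1, C@1, D@1) gives peak 11: h1:11  h2:11  h3:5  h4:0  h5:0.
Shift B→4, D→3.
Schedule A@1, B@4, C@1, D@3: h1:5  h2:5  h3:5  h4:6  h5:6 — peak 6.
Total operator-hours = 27 over 5 hours ⇒ peak ≥ ⌈27/5⌉ = 6, so 6 is optimal.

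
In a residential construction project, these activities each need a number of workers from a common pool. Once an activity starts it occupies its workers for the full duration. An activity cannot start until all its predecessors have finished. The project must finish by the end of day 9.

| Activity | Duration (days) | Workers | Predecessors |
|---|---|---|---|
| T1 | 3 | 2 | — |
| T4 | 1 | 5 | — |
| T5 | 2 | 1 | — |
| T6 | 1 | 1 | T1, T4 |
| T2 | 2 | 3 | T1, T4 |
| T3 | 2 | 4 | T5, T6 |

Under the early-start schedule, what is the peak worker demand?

8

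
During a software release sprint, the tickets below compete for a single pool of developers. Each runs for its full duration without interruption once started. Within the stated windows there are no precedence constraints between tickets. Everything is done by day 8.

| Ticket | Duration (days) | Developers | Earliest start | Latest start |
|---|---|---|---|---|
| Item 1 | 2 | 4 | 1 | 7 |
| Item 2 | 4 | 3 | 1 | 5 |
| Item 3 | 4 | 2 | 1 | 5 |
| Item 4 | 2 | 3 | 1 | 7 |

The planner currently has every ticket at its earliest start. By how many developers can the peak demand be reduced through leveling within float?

Early-start peak: d1:12  d2:12  d3:5  d4:5  d5:0  d6:0  d7:0  d8:0 ⇒ 12.
Leveled (Item 1@1, Item 2@3, Item 3@3, Item 4@7): d1:4  d2:4  d3:5  d4:5  d5:5  d6:5  d7:3  d8:3 ⇒ 5.
Reduction 12 − 5 = 7.

7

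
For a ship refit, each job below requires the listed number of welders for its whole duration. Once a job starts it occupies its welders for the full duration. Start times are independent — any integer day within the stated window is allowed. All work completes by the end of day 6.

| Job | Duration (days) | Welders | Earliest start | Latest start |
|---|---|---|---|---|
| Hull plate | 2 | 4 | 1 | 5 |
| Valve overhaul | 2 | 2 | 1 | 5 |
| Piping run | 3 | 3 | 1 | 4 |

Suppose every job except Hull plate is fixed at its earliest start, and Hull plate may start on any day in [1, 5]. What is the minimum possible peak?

Hull plate@1: d1:9  d2:9  d3:3  d4:0  d5:0  d6:0 → peak 9
Hull plate@2: d1:5  d2:9  d3:7  d4:0  d5:0  d6:0 → peak 9
Hull plate@3: d1:5  d2:5  d3:7  d4:4  d5:0  d6:0 → peak 7
Hull plate@4: d1:5  d2:5  d3:3  d4:4  d5:4  d6:0 → peak 5
Hull plate@5: d1:5  d2:5  d3:3  d4:0  d5:4  d6:4 → peak 5
Best is Hull plate@4, peak 5.

5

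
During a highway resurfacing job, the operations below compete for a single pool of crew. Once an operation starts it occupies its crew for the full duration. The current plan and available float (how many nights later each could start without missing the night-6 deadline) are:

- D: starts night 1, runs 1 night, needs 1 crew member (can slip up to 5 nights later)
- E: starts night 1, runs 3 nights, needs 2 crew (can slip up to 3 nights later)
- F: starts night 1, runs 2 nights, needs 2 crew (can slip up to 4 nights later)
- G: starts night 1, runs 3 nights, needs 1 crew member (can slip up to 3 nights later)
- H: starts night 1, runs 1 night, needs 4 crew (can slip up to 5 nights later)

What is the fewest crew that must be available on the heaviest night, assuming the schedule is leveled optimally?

Early-start (D@1, E@1, F@1, G@1, H@1) gives peak 10: n1:10  n2:5  n3:3  n4:0  n5:0  n6:0.
Shift F→4, H→6.
Schedule D@1, E@1, F@4, G@1, H@6: n1:4  n2:3  n3:3  n4:2  n5:2  n6:4 — peak 4.

4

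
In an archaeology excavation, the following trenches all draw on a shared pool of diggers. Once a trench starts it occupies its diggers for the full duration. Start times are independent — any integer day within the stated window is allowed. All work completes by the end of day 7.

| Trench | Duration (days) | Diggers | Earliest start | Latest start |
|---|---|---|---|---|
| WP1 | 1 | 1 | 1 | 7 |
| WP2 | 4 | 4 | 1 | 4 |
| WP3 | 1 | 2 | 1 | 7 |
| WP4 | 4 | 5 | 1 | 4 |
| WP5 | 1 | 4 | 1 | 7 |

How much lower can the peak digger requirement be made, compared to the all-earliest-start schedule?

Early-start peak: d1:16  d2:9  d3:9  d4:9  d5:0  d6:0  d7:0 ⇒ 16.
Leveled (WP1@1, WP2@1, WP3@1, WP4@2, WP5@5): d1:7  d2:9  d3:9  d4:9  d5:9  d6:0  d7:0 ⇒ 9.
Reduction 16 − 9 = 7.

7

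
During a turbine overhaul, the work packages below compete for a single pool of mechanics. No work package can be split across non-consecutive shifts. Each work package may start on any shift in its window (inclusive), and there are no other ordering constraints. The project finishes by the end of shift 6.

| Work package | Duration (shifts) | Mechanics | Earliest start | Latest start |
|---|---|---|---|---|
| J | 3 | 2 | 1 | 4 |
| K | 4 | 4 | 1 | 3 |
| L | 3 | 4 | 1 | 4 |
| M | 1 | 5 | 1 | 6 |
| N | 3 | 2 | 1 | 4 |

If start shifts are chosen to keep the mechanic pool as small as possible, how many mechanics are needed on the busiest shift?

9

Early-start (J@1, K@1, L@1, M@1, N@1) gives peak 17: s1:17  s2:12  s3:12  s4:4  s5:0  s6:0.
Shift L→4, M→5.
Schedule J@1, K@1, L@4, M@5, N@1: s1:8  s2:8  s3:8  s4:8  s5:9  s6:4 — peak 9.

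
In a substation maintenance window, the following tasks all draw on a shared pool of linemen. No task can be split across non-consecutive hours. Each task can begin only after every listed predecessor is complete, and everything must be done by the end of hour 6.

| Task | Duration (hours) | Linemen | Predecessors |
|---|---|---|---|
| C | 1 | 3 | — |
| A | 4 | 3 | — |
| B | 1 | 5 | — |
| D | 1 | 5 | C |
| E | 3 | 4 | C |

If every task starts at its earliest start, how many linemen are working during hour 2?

12

At early start, hour 2 has: A, D, E.
Demand: 3 + 5 + 4 = 12.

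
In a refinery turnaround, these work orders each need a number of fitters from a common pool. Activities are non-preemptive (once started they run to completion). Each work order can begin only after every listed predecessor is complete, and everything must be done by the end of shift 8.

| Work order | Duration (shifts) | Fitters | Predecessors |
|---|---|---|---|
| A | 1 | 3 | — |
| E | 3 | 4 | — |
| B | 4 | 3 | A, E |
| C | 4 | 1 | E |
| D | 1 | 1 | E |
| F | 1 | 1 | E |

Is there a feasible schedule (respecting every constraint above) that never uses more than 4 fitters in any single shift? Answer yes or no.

Total fitter-shifts = 33; over 8 shifts the average is 33/8 > 4, so some shift must exceed 4.

no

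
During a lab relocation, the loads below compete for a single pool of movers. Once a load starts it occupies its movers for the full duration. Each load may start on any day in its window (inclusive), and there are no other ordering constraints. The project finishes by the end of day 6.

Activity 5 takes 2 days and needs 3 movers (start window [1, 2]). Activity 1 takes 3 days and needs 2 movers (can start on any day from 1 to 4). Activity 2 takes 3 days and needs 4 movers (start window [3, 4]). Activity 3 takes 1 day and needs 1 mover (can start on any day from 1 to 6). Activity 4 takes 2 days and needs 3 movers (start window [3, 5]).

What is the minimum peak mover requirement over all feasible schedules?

Early-start (Activity 5@1, Activity 1@1, Activity 2@3, Activity 3@1, Activity 4@3) gives peak 9: d1:6  d2:5  d3:9  d4:7  d5:4  d6:0.
Shift Activity 4→4.
Schedule Activity 5@1, Activity 1@1, Activity 2@3, Activity 3@1, Activity 4@4: d1:6  d2:5  d3:6  d4:7  d5:7  d6:0 — peak 7.

7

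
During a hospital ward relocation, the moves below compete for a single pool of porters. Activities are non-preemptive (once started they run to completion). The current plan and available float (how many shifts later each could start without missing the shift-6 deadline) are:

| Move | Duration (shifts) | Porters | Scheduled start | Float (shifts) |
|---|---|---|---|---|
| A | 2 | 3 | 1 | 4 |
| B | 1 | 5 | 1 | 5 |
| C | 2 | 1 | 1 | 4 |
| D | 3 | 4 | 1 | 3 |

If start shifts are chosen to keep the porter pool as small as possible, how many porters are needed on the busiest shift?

Early-start (A@1, B@1, C@1, D@1) gives peak 13: s1:13  s2:8  s3:4  s4:0  s5:0  s6:0.
Shift B→3, D→4.
Schedule A@1, B@3, C@1, D@4: s1:4  s2:4  s3:5  s4:4  s5:4  s6:4 — peak 5.
Total porter-shifts = 25 over 6 shifts ⇒ peak ≥ ⌈25/6⌉ = 5, so 5 is optimal.

5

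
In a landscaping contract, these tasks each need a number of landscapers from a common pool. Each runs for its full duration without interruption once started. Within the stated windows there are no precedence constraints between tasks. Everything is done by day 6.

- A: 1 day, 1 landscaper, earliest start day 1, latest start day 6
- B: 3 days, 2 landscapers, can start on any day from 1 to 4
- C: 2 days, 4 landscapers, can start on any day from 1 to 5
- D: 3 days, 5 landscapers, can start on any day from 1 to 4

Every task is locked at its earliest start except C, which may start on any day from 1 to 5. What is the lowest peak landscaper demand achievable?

8

C@1: d1:12  d2:11  d3:7  d4:0  d5:0  d6:0 → peak 12
C@2: d1:8  d2:11  d3:11  d4:0  d5:0  d6:0 → peak 11
C@3: d1:8  d2:7  d3:11  d4:4  d5:0  d6:0 → peak 11
C@4: d1:8  d2:7  d3:7  d4:4  d5:4  d6:0 → peak 8
C@5: d1:8  d2:7  d3:7  d4:0  d5:4  d6:4 → peak 8
Best is C@4, peak 8.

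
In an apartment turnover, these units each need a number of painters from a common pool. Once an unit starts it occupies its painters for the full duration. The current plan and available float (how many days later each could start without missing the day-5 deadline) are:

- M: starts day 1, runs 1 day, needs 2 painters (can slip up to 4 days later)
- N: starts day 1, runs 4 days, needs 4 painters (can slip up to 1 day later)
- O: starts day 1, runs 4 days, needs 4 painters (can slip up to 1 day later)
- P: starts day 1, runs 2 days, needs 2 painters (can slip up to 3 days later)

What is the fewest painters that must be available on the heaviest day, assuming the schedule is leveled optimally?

Early-start (M@1, N@1, O@1, P@1) gives peak 12: d1:12  d2:10  d3:8  d4:8  d5:0.
Shift P→2.
Schedule M@1, N@1, O@1, P@2: d1:10  d2:10  d3:10  d4:8  d5:0 — peak 10.

10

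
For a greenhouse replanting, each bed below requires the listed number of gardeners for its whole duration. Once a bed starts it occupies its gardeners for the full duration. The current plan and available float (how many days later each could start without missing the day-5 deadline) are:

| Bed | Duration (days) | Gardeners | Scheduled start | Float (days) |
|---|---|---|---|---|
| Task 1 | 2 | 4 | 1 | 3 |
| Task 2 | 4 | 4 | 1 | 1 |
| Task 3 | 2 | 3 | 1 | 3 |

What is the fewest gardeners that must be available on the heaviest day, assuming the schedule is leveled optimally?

Early-start (Task 1@1, Task 2@1, Task 3@1) gives peak 11: d1:11  d2:11  d3:4  d4:4  d5:0.
Shift Task 3→3.
Schedule Task 1@1, Task 2@1, Task 3@3: d1:8  d2:8  d3:7  d4:7  d5:0 — peak 8.

8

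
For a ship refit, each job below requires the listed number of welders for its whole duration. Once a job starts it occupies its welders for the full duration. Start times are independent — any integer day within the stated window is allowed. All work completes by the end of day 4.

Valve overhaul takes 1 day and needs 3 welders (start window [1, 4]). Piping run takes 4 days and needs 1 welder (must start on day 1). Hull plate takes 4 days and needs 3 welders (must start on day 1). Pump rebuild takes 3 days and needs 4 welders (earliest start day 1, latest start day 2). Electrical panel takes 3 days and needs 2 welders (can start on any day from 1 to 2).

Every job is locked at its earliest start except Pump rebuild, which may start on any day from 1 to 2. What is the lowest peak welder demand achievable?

Pump rebuild@1: d1:13  d2:10  d3:10  d4:4 → peak 13
Pump rebuild@2: d1:9  d2:10  d3:10  d4:8 → peak 10
Best is Pump rebuild@2, peak 10.

10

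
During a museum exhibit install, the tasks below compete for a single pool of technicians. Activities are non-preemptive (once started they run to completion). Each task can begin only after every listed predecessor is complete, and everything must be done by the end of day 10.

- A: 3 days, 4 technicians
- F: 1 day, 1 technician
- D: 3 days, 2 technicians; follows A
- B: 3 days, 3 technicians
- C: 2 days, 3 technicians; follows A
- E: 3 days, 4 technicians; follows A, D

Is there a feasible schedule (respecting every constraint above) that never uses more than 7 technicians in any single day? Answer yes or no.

yes

Schedule A@1, F@1, D@4, B@2, C@5, E@7: d1:5  d2:7  d3:7  d4:5  d5:5  d6:5  d7:4  d8:4  d9:4  d10:0 — peak 7 ≤ 7.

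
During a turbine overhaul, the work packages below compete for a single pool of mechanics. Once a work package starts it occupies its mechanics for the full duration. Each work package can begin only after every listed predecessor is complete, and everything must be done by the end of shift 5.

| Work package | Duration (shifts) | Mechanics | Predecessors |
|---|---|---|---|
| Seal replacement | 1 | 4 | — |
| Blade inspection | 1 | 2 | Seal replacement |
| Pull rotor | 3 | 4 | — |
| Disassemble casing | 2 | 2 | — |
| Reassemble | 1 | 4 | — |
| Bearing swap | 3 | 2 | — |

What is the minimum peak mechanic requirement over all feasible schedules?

8

Early-start (Seal replacement@1, Blade inspection@2, Pull rotor@1, Disassemble casing@1, Reassemble@1, Bearing swap@1) gives peak 16: s1:16  s2:10  s3:6  s4:0  s5:0.
Shift Disassemble casing→2, Reassemble→4, Bearing swap→3.
Schedule Seal replacement@1, Blade inspection@2, Pull rotor@1, Disassemble casing@2, Reassemble@4, Bearing swap@3: s1:8  s2:8  s3:8  s4:6  s5:2 — peak 8.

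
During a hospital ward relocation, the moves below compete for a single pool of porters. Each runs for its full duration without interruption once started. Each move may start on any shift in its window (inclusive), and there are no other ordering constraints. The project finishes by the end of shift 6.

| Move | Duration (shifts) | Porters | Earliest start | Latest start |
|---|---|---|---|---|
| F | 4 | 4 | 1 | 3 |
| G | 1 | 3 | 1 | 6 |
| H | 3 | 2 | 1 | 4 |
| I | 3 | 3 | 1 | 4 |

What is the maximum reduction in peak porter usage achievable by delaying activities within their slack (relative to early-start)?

5

Early-start peak: s1:12  s2:9  s3:9  s4:4  s5:0  s6:0 ⇒ 12.
Leveled (F@1, G@5, H@1, I@4): s1:6  s2:6  s3:6  s4:7  s5:6  s6:3 ⇒ 7.
Reduction 12 − 7 = 5.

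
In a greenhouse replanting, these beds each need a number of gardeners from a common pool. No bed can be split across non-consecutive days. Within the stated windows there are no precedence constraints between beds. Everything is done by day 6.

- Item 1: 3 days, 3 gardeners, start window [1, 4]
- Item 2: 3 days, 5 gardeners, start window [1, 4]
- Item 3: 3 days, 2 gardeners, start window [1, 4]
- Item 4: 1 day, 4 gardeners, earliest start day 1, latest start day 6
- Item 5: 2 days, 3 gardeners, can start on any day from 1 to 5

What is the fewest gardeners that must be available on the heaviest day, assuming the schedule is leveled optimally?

Early-start (Item 1@1, Item 2@1, Item 3@1, Item 4@1, Item 5@1) gives peak 17: d1:17  d2:13  d3:10  d4:0  d5:0  d6:0.
Shift Item 2→4, Item 3→4, Item 5→2.
Schedule Item 1@1, Item 2@4, Item 3@4, Item 4@1, Item 5@2: d1:7  d2:6  d3:6  d4:7  d5:7  d6:7 — peak 7.
Total gardener-days = 40 over 6 days ⇒ peak ≥ ⌈40/6⌉ = 7, so 7 is optimal.

7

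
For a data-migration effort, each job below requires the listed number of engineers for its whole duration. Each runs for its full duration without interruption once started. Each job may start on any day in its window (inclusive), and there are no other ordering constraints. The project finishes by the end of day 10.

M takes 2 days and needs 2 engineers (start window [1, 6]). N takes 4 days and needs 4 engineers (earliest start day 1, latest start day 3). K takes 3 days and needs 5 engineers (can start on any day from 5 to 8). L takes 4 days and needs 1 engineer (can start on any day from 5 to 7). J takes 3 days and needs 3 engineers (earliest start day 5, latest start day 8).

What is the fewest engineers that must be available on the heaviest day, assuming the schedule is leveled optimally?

6

Early-start (M@1, N@1, K@5, L@5, J@5) gives peak 9: d1:6  d2:6  d3:4  d4:4  d5:9  d6:9  d7:9  d8:1  d9:0  d10:0.
Shift J→8.
Schedule M@1, N@1, K@5, L@5, J@8: d1:6  d2:6  d3:4  d4:4  d5:6  d6:6  d7:6  d8:4  d9:3  d10:3 — peak 6.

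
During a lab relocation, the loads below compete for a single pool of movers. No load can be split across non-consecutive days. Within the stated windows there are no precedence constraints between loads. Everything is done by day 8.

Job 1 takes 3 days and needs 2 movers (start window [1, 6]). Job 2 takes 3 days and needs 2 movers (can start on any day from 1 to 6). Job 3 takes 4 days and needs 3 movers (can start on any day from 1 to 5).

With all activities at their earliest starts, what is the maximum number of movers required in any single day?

7

Early-start schedule: Job 1@1, Job 2@1, Job 3@1.
Load per day: day 1: 7, day 2: 7, day 3: 7, day 4: 3, day 5: 0, day 6: 0, day 7: 0, day 8: 0.
Peak is 7.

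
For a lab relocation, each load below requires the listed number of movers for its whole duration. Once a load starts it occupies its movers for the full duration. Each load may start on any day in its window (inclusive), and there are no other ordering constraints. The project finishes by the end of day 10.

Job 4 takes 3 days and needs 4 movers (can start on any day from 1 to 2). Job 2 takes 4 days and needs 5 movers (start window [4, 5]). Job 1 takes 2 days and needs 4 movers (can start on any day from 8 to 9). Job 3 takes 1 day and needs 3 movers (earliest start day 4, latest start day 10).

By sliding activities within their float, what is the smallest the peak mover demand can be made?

Early-start (Job 4@1, Job 2@4, Job 1@8, Job 3@4) gives peak 8: d1:4  d2:4  d3:4  d4:8  d5:5  d6:5  d7:5  d8:4  d9:4  d10:0.
Shift Job 3→10.
Schedule Job 4@1, Job 2@4, Job 1@8, Job 3@10: d1:4  d2:4  d3:4  d4:5  d5:5  d6:5  d7:5  d8:4  d9:4  d10:3 — peak 5.
Total mover-days = 43 over 10 days ⇒ peak ≥ ⌈43/10⌉ = 5, so 5 is optimal.

5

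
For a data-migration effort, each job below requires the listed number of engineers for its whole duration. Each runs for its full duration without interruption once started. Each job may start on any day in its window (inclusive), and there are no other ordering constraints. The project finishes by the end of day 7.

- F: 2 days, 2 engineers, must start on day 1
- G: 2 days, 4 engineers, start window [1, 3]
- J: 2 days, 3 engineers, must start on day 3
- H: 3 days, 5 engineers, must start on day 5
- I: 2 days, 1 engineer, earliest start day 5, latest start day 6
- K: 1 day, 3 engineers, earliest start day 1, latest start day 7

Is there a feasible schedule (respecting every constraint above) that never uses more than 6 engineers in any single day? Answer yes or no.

Schedule F@1, G@1, J@3, H@5, I@5, K@3: d1:6  d2:6  d3:6  d4:3  d5:6  d6:6  d7:5 — peak 6 ≤ 6.

yes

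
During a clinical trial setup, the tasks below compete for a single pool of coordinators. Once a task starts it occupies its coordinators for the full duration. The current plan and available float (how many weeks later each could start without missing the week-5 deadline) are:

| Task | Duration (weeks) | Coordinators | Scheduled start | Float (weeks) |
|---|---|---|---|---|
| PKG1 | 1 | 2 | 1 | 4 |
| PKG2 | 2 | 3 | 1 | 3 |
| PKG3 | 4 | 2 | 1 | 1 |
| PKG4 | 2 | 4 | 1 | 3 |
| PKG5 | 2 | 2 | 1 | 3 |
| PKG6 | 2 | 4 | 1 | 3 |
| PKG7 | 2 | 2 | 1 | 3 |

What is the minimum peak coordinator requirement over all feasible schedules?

10

Early-start (PKG1@1, PKG2@1, PKG3@1, PKG4@1, PKG5@1, PKG6@1, PKG7@1) gives peak 19: w1:19  w2:17  w3:2  w4:2  w5:0.
Shift PKG4→2, PKG5→3, PKG6→4, PKG7→3.
Schedule PKG1@1, PKG2@1, PKG3@1, PKG4@2, PKG5@3, PKG6@4, PKG7@3: w1:7  w2:9  w3:10  w4:10  w5:4 — peak 10.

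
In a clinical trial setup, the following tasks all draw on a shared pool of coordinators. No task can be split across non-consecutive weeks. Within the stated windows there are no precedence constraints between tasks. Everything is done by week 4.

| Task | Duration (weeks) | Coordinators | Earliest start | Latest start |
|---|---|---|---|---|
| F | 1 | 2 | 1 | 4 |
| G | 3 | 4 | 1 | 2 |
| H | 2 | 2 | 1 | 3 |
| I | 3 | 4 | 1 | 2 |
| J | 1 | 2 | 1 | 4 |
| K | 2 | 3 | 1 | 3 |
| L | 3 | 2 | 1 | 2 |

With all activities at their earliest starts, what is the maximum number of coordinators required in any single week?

Early-start schedule: F@1, G@1, H@1, I@1, J@1, K@1, L@1.
Load per week: week 1: 19, week 2: 15, week 3: 10, week 4: 0.
Peak is 19.

19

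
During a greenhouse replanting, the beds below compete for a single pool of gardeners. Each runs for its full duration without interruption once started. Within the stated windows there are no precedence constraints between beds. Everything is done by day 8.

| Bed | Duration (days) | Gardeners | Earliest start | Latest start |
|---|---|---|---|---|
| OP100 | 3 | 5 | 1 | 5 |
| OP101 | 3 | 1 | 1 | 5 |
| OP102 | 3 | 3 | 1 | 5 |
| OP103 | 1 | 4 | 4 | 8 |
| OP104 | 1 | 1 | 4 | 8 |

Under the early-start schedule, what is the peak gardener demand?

Early-start schedule: OP100@1, OP101@1, OP102@1, OP103@4, OP104@4.
Load per day: day 1: 9, day 2: 9, day 3: 9, day 4: 5, day 5: 0, day 6: 0, day 7: 0, day 8: 0.
Peak is 9.

9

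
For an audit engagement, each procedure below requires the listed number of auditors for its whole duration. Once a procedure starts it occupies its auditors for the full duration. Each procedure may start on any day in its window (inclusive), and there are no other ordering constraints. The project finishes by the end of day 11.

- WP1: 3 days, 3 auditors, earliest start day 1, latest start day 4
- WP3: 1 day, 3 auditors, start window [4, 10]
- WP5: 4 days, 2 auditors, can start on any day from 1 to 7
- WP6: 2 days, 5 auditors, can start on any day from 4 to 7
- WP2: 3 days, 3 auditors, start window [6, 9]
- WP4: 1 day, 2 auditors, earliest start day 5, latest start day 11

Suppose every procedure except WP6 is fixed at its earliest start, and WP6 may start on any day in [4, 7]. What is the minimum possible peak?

8

WP6@4: d1:5  d2:5  d3:5  d4:10  d5:7  d6:3  d7:3  d8:3  d9:0  d10:0  d11:0 → peak 10
WP6@5: d1:5  d2:5  d3:5  d4:5  d5:7  d6:8  d7:3  d8:3  d9:0  d10:0  d11:0 → peak 8
WP6@6: d1:5  d2:5  d3:5  d4:5  d5:2  d6:8  d7:8  d8:3  d9:0  d10:0  d11:0 → peak 8
WP6@7: d1:5  d2:5  d3:5  d4:5  d5:2  d6:3  d7:8  d8:8  d9:0  d10:0  d11:0 → peak 8
Best is WP6@5, peak 8.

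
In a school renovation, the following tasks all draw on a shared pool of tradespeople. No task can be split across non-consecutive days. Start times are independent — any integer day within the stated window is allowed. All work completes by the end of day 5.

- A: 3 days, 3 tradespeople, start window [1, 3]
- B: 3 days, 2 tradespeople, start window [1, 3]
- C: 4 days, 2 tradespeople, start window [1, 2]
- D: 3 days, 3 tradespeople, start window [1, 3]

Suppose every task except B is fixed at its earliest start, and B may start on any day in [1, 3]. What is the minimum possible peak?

B@1: d1:10  d2:10  d3:10  d4:2  d5:0 → peak 10
B@2: d1:8  d2:10  d3:10  d4:4  d5:0 → peak 10
B@3: d1:8  d2:8  d3:10  d4:4  d5:2 → peak 10
Best is B@1, peak 10.

10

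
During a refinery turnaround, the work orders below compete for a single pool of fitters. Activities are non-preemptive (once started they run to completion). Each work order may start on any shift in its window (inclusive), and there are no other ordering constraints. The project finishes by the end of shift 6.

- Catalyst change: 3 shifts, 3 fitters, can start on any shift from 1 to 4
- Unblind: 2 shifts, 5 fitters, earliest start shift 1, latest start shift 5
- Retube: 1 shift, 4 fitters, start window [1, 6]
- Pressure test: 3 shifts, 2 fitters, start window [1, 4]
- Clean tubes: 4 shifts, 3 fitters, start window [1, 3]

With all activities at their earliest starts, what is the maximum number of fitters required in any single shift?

17

Early-start schedule: Catalyst change@1, Unblind@1, Retube@1, Pressure test@1, Clean tubes@1.
Load per shift: shift 1: 17, shift 2: 13, shift 3: 8, shift 4: 3, shift 5: 0, shift 6: 0.
Peak is 17.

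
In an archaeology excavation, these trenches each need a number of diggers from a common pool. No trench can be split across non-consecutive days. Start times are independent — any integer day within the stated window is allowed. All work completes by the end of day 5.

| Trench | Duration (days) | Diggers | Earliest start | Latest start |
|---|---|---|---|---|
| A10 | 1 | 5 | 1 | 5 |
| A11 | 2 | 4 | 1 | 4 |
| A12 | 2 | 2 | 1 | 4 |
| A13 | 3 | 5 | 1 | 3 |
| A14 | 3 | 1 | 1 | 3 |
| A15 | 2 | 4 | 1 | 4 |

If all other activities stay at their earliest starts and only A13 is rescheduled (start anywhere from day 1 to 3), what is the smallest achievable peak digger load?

16

A13@1: d1:21  d2:16  d3:6  d4:0  d5:0 → peak 21
A13@2: d1:16  d2:16  d3:6  d4:5  d5:0 → peak 16
A13@3: d1:16  d2:11  d3:6  d4:5  d5:5 → peak 16
Best is A13@2, peak 16.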